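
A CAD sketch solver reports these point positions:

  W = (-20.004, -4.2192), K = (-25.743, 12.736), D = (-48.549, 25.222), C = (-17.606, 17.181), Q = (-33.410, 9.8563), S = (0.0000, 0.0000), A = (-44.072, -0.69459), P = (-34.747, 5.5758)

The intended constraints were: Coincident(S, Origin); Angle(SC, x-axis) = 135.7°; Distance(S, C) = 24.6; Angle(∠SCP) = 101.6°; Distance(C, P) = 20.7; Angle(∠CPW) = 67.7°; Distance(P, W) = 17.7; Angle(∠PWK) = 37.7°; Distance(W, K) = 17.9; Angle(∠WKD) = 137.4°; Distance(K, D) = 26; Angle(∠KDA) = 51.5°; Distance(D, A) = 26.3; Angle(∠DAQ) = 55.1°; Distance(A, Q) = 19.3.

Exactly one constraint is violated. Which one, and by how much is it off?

Distance(A, Q) = 19.3 — off by 4.30.

S = (0.00, 0.00) ✓; SC at 135.7° ✓; |SC| = 24.60 ✓; ∠SCP = 101.6° ✓; |CP| = 20.70 ✓; ∠CPW = 67.70° ✓; |PW| = 17.70 ✓; ∠PWK = 37.70° ✓; |WK| = 17.90 ✓; ∠WKD = 137.4° ✓; |KD| = 26.00 ✓; ∠KDA = 51.50° ✓; |DA| = 26.30 ✓; ∠DAQ = 55.10° ✓; |AQ| = 15.00 ✗.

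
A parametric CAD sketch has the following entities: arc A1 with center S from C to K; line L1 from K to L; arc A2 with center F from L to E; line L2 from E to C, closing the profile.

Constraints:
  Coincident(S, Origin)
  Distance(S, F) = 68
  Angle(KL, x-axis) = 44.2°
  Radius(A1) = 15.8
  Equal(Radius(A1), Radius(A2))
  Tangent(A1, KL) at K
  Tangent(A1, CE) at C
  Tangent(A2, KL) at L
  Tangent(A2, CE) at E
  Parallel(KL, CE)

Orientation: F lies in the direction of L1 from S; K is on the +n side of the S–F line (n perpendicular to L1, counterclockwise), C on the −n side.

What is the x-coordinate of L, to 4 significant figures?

37.73

Tangency of A1 to both parallel lines with radius 15.8 puts K and C at S ± 15.8·n: K = (-11.02, 11.33), C = (11.02, -11.33). Equal radii place L and E the same way about F: L = F + 15.8·n = (37.73, 58.73), E = F − 15.8·n = (59.77, 36.08). So L.x = 37.73.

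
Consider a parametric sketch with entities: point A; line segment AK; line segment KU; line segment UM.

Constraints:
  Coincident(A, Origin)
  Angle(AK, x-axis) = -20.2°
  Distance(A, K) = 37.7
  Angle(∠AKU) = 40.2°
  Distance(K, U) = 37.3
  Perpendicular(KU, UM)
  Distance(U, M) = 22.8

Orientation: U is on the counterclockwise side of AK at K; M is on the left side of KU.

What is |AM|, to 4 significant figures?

8.642

A is at the origin; AK runs at -20.2° with length 37.7, so K = 37.7·(cos -20.2°, sin -20.2°) = (35.38, -13.02). ∠AKU = 40.2°, so KU runs at -20.2° + (180° − 40.2°) = 119.6° from the x-axis; with |KU| = 37.3, U = K + 37.3·(cos 119.6°, sin 119.6°) = (16.96, 19.41). KU ⟂ UM; with |UM| = 22.8 on the left of KU, M = U + 22.8·(-0.8695, -0.4939) = (-2.867, 8.153). Then |AM| = |M − A| = 8.642.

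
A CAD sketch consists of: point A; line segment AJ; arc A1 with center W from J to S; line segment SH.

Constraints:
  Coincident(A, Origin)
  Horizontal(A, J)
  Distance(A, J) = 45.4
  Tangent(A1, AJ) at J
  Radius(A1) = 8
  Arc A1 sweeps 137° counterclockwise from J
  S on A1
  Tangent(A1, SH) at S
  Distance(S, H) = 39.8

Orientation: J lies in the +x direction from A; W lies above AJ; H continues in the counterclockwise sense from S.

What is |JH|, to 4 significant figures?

47.33

On A1, J sits at bearing -90° from W; a 137° counterclockwise sweep puts S at bearing 47°, so S = W + 8.0·(cos 47°, sin 47°) = (50.86, 13.85). A1 meets SH tangentially, so WS is at right angles to SH, so SH runs along (−sin 47°, cos 47°); with |SH| = 39.8, H = (21.75, 40.99). Then |JH| = |H − J| = 47.33.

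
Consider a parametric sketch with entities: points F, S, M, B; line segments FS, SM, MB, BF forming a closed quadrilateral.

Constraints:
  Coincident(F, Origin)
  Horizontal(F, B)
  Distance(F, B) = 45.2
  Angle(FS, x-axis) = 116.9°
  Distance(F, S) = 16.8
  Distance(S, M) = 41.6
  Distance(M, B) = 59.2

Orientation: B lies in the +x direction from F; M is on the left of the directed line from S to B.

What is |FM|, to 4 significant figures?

52.38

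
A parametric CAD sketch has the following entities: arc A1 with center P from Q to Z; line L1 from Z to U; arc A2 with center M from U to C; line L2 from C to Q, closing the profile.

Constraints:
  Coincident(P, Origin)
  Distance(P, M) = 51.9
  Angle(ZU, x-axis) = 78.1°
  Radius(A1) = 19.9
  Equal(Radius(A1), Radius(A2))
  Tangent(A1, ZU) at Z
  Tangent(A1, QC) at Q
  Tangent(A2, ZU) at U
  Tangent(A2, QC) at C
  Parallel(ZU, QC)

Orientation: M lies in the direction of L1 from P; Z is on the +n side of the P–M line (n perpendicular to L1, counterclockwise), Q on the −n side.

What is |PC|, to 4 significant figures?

55.58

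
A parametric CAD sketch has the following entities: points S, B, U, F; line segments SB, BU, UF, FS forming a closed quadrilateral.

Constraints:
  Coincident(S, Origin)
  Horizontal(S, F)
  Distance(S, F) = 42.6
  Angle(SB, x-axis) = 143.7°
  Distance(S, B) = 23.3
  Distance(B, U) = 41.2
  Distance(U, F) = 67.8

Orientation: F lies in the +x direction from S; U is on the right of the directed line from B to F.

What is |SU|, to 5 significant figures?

33.583

Checks: |BU| = 41.20 ✓; |UF| = 67.80 ✓.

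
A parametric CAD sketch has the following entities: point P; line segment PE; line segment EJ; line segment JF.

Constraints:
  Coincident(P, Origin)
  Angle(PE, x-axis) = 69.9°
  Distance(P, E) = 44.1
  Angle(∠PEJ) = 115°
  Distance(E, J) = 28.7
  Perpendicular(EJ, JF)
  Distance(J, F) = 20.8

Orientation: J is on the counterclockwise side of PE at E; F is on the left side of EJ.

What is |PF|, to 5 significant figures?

51.071

∠PEJ = 115.0°, so EJ runs at 69.9° + (180° − 115.0°) = 134.90° from the x-axis; with |EJ| = 28.7, J = E + 28.7·(cos 134.90°, sin 134.90°) = (-5.1031, 61.743). EJ ⟂ JF; with |JF| = 20.8 on the left of EJ, F = J + 20.8·(-0.70834, -0.70587) = (-19.837, 47.061). Then |PF| = |F − P| = 51.071.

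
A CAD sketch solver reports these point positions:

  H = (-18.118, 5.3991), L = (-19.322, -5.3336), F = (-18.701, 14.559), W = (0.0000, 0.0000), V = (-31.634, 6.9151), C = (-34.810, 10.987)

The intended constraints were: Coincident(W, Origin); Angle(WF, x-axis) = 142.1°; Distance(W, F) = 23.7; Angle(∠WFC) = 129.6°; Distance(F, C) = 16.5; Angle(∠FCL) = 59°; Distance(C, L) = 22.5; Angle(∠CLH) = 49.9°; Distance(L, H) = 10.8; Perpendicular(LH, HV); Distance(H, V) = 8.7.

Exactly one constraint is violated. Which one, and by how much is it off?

Distance(H, V) = 8.7 — off by 4.90.

W = (0.00, 0.00) ✓; WF at 142.1° ✓; |WF| = 23.70 ✓; ∠WFC = 129.6° ✓; |FC| = 16.50 ✓; ∠FCL = 59.00° ✓; |CL| = 22.50 ✓; ∠CLH = 49.90° ✓; |LH| = 10.80 ✓; ∠(LH, HV) = 90.00° ✓; |HV| = 13.60 ✗.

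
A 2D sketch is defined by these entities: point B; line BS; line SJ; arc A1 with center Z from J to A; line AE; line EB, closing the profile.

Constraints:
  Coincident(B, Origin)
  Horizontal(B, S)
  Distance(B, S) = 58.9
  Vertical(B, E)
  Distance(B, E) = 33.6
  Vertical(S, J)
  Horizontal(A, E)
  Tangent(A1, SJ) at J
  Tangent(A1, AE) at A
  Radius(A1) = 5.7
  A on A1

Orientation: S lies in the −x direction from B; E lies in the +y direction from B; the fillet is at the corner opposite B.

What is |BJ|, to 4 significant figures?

65.17

B is at the origin; BS is horizontal with |BS| = 58.9 and S on the −x side, so S = (-58.90, 0.000). BE is vertical with |BE| = 33.6 and E on the +y side, so E = (0.000, 33.60). The virtual corner opposite B is at (-58.90, 33.60). The tangent condition forces ZJ to be normal to SJ and the tangent condition forces ZA to be normal to AE, with radius 5.7, so the center Z sits 5.7 in from both sides at Z = (-53.20, 27.90). That places the tangent points at J = (-58.90, 27.90) on SJ and A = (-53.20, 33.60) on AE. Then |BJ| = |J − B| = 65.17.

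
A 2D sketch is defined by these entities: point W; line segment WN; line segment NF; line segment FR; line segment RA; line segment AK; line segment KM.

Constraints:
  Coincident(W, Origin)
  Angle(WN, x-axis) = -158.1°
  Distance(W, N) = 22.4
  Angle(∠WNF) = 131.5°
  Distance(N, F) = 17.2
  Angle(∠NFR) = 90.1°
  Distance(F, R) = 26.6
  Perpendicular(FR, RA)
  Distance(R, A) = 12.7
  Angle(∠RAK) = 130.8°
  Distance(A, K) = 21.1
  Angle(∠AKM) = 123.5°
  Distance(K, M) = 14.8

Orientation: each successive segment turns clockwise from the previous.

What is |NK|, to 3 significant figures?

14.1

W is at the origin; WN runs at -158.1° with length 22.4, so N = (-20.8, -8.35). ∠WNF = 131.5° gives NF at 153° from the x-axis; with |NF| = 17.2, F = (-36.2, -0.653). ∠NFR = 90.1° gives FR at 63.5° from the x-axis; with |FR| = 26.6, R = (-24.3, 23.2). The perpendicularity gives RA at right angles to FR, so RA runs at -26.5°; with |RA| = 12.7, A = (-12.9, 17.5). ∠RAK = 130.8° gives AK at -75.7° from the x-axis; with |AK| = 21.1, K = (-7.72, -2.96). Then |NK| = |K − N| = 14.1.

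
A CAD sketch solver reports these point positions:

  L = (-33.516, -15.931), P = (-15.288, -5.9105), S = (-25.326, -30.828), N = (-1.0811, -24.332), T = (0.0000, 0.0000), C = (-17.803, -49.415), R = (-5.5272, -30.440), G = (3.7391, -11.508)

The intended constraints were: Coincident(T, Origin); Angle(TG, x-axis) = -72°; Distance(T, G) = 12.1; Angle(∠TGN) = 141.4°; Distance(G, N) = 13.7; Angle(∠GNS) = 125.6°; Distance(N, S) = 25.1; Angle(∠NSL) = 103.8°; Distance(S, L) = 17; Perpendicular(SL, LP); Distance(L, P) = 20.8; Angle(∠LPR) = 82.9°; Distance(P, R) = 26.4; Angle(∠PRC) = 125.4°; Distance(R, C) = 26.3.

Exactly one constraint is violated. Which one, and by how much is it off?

Distance(R, C) = 26.3 — off by 3.70.

T = (0.00, 0.00) ✓; TG at -72.00° ✓; |TG| = 12.10 ✓; ∠TGN = 141.4° ✓; |GN| = 13.70 ✓; ∠GNS = 125.6° ✓; |NS| = 25.10 ✓; ∠NSL = 103.8° ✓; |SL| = 17.00 ✓; ∠(SL, LP) = 90.00° ✓; |LP| = 20.80 ✓; ∠LPR = 82.90° ✓; |PR| = 26.40 ✓; ∠PRC = 125.4° ✓; |RC| = 22.60 ✗.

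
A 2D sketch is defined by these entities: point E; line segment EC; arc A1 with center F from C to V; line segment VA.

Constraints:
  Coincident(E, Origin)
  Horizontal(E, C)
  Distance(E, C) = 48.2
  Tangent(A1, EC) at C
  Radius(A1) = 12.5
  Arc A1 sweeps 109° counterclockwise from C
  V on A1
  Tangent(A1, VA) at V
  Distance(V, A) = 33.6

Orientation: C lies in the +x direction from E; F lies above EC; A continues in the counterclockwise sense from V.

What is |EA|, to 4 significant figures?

68.89

On A1, C sits at bearing -90° from F; a 109° counterclockwise sweep puts V at bearing 19°, so V = F + 12.5·(cos 19°, sin 19°) = (60.02, 16.57). Since A1 is tangent to VA there, FV ⟂ VA, so VA runs along (−sin 19°, cos 19°); with |VA| = 33.6, A = (49.08, 48.34). Then |EA| = |A − E| = 68.89.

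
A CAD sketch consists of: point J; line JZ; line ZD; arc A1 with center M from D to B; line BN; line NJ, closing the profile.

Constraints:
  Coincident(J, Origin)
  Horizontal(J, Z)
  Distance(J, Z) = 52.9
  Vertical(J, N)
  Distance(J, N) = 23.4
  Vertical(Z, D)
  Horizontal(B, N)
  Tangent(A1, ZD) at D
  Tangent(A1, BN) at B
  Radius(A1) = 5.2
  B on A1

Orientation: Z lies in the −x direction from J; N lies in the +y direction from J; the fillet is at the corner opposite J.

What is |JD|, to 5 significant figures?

55.943

J is at the origin; JZ is horizontal with |JZ| = 52.9 and Z on the −x side, so Z = (-52.900, 0.0000). J and N share the same x with |JN| = 23.4 and N on the +y side, so N = (0.0000, 23.400). The virtual corner opposite J is at (-52.900, 23.400). Since A1 is tangent to ZD there, MD ⟂ ZD and tangency of A1 to BN means the radius MB is perpendicular to BN, with radius 5.2, so the center M sits 5.2 in from both sides at M = (-47.700, 18.200). That places the tangent points at D = (-52.900, 18.200) on ZD and B = (-47.700, 23.400) on BN. Then |JD| = |D − J| = 55.943.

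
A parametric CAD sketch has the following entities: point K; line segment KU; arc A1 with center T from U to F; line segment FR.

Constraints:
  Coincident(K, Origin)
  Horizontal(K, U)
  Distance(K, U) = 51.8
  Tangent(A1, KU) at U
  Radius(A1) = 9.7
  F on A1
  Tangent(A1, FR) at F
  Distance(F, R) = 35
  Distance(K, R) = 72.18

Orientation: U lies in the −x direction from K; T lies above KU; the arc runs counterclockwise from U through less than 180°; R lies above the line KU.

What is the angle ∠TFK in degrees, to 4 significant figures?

140.9°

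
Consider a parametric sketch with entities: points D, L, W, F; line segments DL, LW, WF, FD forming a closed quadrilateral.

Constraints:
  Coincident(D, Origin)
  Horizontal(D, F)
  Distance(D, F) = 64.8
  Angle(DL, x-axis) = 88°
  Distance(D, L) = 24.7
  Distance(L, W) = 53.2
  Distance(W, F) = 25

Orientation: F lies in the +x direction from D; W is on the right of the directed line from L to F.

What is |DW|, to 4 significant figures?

42.72

Checks: |LW| = 53.20 ✓; |WF| = 25.00 ✓.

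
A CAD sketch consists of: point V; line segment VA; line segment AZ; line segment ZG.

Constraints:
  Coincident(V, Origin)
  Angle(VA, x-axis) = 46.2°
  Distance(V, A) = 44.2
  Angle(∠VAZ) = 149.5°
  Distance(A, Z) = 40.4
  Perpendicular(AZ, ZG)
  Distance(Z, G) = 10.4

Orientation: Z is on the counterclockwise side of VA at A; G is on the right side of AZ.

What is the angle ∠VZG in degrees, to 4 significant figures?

106.0°

V is at the origin; VA runs at 46.2° with length 44.2, so A = 44.2·(cos 46.2°, sin 46.2°) = (30.59, 31.90). ∠VAZ = 149.5°, so AZ runs at 46.2° + (180° − 149.5°) = 76.70° from the x-axis; with |AZ| = 40.4, Z = A + 40.4·(cos 76.70°, sin 76.70°) = (39.89, 71.22). AZ is perpendicular to ZG; with |ZG| = 10.4 on the right of AZ, G = Z + 10.4·(0.9732, -0.2300) = (50.01, 68.83). Then cos ∠VZG = ZV·ZG / (|ZV||ZG|), giving 106.0°.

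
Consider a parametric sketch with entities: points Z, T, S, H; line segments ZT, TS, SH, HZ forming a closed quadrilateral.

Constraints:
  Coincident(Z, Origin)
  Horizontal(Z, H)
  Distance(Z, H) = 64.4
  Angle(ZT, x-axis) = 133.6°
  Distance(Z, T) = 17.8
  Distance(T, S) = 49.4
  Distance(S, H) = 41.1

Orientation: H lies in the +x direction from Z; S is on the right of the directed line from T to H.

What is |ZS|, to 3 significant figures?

31.9

Z is at the origin; Z and H share the same y with |ZH| = 64.4 and H in +x, so H = (64.4, 0). ZT runs at 133.6° with |ZT| = 17.8, so T = (-12.3, 12.9). S is determined by |TS| = 49.4 and |SH| = 41.1 together: it lies at the intersection of circle(T, 49.4) and circle(H, 41.1). With |TH| = 77.8, the foot of the radical line on TH is 43.7 from T and the perpendicular offset is √(49.4² − 43.7²) = 23.0. Taking the right-of-TH solution: S = (27.0, -17.1).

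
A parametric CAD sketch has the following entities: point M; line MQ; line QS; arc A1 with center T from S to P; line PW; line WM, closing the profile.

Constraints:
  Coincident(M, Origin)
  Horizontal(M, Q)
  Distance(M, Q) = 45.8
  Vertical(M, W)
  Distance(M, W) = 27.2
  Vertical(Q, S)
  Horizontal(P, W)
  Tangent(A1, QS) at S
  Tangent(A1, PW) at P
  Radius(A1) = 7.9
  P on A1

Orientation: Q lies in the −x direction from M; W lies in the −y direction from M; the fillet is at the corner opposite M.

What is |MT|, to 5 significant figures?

42.531

M is at the origin; MQ is horizontal with |MQ| = 45.8 and Q on the −x side, so Q = (-45.800, 0.0000). M and W share the same x with |MW| = 27.2 and W on the −y side, so W = (0.0000, -27.200). The virtual corner opposite M is at (-45.800, -27.200). A1 meets QS tangentially, so TS is at right angles to QS and the tangent condition forces TP to be normal to PW, with radius 7.9, so the center T sits 7.9 in from both sides at T = (-37.900, -19.300). Then |MT| = |T − M| = 42.531.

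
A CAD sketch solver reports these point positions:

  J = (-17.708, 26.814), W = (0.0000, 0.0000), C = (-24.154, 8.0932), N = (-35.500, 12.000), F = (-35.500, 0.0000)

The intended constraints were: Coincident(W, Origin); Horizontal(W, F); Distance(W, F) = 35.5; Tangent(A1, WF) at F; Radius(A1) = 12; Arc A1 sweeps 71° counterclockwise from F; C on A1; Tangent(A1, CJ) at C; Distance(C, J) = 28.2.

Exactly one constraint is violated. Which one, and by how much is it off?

Distance(C, J) = 28.2 — off by 8.40.

W = (0.00, 0.00) ✓; W.y = 0.00, F.y = 0.00 ✓; |WF| = 35.50 ✓; ∠(NF, FW) = 90.00° ✓; |NF| = 12.00 ✓; bearing(N→C) − bearing(N→F) = 71.00° ✓; |NC| = 12.00 ✓; ∠(NC, CJ) = 90.00° ✓; |CJ| = 19.80 ✗.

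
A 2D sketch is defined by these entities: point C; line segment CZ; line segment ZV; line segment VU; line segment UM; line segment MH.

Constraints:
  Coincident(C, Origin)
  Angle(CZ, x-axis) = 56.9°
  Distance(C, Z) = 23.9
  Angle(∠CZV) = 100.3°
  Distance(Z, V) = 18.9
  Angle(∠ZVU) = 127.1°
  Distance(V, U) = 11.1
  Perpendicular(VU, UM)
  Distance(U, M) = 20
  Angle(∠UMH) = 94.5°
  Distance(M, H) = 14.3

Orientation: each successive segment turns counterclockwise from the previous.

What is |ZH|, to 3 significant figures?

10.2

C is at the origin; CZ runs at 56.9° with length 23.9, so Z = (13.1, 20.0). ∠CZV = 100.3° gives ZV at 137° from the x-axis; with |ZV| = 18.9, V = (-0.680, 33.0). ∠ZVU = 127.1° gives VU at -170° from the x-axis; with |VU| = 11.1, U = (-11.6, 31.2). VU ⟂ UM, so UM runs at -80.5°; with |UM| = 20.0, M = (-8.33, 11.4). ∠UMH = 94.5° gives MH at 5.00° from the x-axis; with |MH| = 14.3, H = (5.92, 12.7). Then |ZH| = |H − Z| = 10.2.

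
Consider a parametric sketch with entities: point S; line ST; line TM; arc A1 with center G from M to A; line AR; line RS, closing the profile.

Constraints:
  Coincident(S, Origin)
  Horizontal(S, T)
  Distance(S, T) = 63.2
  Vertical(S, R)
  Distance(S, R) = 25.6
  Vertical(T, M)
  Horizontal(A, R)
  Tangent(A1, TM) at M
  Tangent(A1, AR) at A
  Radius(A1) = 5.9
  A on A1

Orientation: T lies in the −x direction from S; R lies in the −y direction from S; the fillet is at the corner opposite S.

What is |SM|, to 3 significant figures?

66.2

S is at the origin; ST is horizontal with |ST| = 63.2 and T on the −x side, so T = (-63.2, 0.00). SR is vertical with |SR| = 25.6 and R on the −y side, so R = (0.00, -25.6). The virtual corner opposite S is at (-63.2, -25.6). Tangency of A1 to TM means the radius GM is perpendicular to TM and A1 meets AR tangentially, so GA is at right angles to AR, with radius 5.9, so the center G sits 5.9 in from both sides at G = (-57.3, -19.7). That places the tangent points at M = (-63.2, -19.7) on TM and A = (-57.3, -25.6) on AR. Then |SM| = |M − S| = 66.2.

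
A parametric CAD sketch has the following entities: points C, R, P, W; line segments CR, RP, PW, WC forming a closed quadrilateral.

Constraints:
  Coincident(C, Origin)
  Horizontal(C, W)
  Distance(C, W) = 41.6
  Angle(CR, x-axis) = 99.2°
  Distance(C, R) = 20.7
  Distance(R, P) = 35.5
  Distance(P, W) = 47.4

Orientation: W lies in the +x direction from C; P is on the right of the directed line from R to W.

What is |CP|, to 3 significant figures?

15.4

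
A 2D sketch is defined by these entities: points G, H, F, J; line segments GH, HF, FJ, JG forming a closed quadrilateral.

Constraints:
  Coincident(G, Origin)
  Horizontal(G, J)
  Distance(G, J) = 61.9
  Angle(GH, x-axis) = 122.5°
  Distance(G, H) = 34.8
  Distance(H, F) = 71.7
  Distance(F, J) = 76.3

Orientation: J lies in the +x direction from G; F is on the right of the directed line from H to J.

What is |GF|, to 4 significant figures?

40.64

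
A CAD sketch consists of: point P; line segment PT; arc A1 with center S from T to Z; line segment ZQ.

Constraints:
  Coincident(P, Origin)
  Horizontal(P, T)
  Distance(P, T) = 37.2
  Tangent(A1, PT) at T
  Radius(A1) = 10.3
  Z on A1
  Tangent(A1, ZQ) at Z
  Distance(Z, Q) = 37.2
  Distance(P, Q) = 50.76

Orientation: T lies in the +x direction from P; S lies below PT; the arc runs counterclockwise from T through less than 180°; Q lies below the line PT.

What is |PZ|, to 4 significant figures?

28.43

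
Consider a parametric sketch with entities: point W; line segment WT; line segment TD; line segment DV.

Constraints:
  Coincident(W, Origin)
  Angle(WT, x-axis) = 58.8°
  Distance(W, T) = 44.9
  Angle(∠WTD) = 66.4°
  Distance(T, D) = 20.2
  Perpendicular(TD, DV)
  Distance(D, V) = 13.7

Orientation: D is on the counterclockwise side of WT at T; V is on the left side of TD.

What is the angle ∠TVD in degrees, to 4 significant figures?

55.85°

∠WTD = 66.4°, so TD runs at 58.8° + (180° − 66.4°) = 172.4° from the x-axis; with |TD| = 20.2, D = T + 20.2·(cos 172.4°, sin 172.4°) = (3.237, 41.08). TD is perpendicular to DV; with |DV| = 13.7 on the left of TD, V = D + 13.7·(-0.1323, -0.9912) = (1.425, 27.50). Then cos ∠TVD = VT·VD / (|VT||VD|), giving 55.85°.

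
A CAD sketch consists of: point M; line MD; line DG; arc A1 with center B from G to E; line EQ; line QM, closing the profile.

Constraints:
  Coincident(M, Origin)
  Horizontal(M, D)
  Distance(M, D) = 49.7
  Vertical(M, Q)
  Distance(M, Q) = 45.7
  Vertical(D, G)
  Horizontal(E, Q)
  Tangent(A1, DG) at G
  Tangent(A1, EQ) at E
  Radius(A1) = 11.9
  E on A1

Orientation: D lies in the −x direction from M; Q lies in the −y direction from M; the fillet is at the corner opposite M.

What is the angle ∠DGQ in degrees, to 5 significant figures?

103.47°

The virtual corner opposite M is at (-49.700, -45.700). Tangency of A1 to DG means the radius BG is perpendicular to DG and the tangent condition forces BE to be normal to EQ, with radius 11.9, so the center B sits 11.9 in from both sides at B = (-37.800, -33.800). That places the tangent points at G = (-49.700, -33.800) on DG and E = (-37.800, -45.700) on EQ. Then cos ∠DGQ = GD·GQ / (|GD||GQ|), giving 103.47°.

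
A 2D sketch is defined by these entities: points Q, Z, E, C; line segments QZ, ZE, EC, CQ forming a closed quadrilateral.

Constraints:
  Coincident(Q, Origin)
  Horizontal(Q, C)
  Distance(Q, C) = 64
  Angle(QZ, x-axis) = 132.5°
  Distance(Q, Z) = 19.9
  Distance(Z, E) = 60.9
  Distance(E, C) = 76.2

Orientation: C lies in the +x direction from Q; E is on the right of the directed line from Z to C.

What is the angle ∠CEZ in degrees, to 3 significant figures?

69.2°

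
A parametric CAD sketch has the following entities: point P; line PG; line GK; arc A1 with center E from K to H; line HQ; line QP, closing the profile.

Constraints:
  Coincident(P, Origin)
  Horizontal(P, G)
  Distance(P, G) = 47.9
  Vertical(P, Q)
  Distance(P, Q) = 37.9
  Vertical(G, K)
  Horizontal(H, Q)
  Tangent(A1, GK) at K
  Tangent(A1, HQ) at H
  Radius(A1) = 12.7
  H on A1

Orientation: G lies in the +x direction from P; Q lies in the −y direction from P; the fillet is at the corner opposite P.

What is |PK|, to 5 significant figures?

54.124

P is at the origin; PG is horizontal with |PG| = 47.9 and G on the +x side, so G = (47.900, 0.0000). P and Q share the same x with |PQ| = 37.9 and Q on the −y side, so Q = (0.0000, -37.900). The virtual corner opposite P is at (47.900, -37.900). A1 meets GK tangentially, so EK is at right angles to GK and since A1 is tangent to HQ there, EH ⟂ HQ, with radius 12.7, so the center E sits 12.7 in from both sides at E = (35.200, -25.200). That places the tangent points at K = (47.900, -25.200) on GK and H = (35.200, -37.900) on HQ. Then |PK| = |K − P| = 54.124.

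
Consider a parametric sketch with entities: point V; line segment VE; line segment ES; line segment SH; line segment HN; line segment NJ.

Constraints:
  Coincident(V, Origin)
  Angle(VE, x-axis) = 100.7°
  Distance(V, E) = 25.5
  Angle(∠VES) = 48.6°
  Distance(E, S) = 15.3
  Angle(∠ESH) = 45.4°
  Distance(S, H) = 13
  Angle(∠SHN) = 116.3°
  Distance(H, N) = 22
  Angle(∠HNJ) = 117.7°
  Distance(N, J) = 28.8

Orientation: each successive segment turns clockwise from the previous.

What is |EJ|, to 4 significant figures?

32.50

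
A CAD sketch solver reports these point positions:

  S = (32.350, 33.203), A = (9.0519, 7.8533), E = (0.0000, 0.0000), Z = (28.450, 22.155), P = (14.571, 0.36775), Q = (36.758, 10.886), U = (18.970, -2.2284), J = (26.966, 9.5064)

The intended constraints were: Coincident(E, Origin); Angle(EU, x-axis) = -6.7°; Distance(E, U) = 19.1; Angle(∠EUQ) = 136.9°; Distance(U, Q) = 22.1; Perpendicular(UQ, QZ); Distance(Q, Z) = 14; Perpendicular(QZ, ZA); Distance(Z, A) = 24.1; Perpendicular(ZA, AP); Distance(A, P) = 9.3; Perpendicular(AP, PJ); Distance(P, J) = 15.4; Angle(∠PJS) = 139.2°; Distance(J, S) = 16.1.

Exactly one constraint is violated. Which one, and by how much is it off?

Distance(J, S) = 16.1 — off by 8.20.

E = (0.00, 0.00) ✓; EU at -6.700° ✓; |EU| = 19.10 ✓; ∠EUQ = 136.9° ✓; |UQ| = 22.10 ✓; ∠(UQ, QZ) = 90.00° ✓; |QZ| = 14.00 ✓; ∠(QZ, ZA) = 90.00° ✓; |ZA| = 24.10 ✓; ∠(ZA, AP) = 90.00° ✓; |AP| = 9.300 ✓; ∠(AP, PJ) = 90.00° ✓; |PJ| = 15.40 ✓; ∠PJS = 139.2° ✓; |JS| = 24.30 ✗.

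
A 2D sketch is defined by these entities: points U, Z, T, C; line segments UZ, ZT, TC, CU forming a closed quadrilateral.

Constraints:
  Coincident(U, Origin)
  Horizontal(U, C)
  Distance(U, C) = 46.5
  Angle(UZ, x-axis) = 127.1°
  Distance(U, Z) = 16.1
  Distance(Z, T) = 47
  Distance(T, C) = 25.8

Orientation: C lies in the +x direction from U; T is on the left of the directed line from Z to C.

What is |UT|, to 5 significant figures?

43.075

Checks: |ZT| = 47.00 ✓; |TC| = 25.80 ✓.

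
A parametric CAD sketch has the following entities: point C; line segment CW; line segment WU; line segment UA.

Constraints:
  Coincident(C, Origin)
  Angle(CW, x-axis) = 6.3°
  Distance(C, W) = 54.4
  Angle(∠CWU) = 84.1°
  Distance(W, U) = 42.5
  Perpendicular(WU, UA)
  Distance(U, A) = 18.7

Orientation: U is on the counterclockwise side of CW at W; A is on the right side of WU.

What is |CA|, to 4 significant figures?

81.63

C is at the origin; CW runs at 6.3° with length 54.4, so W = 54.4·(cos 6.3°, sin 6.3°) = (54.07, 5.970). ∠CWU = 84.1°, so WU runs at 6.3° + (180° − 84.1°) = 102.2° from the x-axis; with |WU| = 42.5, U = W + 42.5·(cos 102.2°, sin 102.2°) = (45.09, 47.51). WU is perpendicular to UA; with |UA| = 18.7 on the right of WU, A = U + 18.7·(0.9774, 0.2113) = (63.37, 51.46). Then |CA| = |A − C| = 81.63.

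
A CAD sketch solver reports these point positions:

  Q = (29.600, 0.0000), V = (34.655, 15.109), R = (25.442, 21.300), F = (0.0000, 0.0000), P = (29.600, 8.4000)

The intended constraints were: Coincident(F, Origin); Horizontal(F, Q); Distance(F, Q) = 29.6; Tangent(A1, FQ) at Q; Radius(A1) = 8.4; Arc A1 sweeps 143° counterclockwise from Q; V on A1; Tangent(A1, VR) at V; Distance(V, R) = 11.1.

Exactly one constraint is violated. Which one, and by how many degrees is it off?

Tangent(A1, VR) at V — off by 3.10°.

F = (0.00, 0.00) ✓; F.y = 0.00, Q.y = 0.00 ✓; |FQ| = 29.60 ✓; ∠(PQ, QF) = 90.00° ✓; |PQ| = 8.400 ✓; bearing(P→V) − bearing(P→Q) = 143.0° ✓; |PV| = 8.400 ✓; ∠(PV, VR) = 86.90° ✗; |VR| = 11.10 ✓.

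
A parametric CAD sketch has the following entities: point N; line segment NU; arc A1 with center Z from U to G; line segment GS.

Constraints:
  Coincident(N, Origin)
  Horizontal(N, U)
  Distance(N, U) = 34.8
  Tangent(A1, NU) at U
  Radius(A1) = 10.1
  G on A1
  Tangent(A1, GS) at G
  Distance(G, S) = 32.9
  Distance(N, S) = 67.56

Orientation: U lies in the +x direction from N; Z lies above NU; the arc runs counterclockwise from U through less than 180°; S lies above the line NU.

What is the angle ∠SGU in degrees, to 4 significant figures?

146.4°

N is at the origin; NU is horizontal with |NU| = 34.8 and U on the +x side, so U = (34.80, 0.000). The tangent condition forces ZU to be normal to NU, so Z = U + (0, 10.1) = (34.80, 10.10). Since ZG ⟂ GS (tangency), |ZS| = √(10.1² + 32.9²) = 34.42 regardless of where G sits on A1. So S lies on both circle(N, 67.56) and circle(Z, 34.42); the above-NU intersection is S = (56.82, 36.55). G is the foot of the tangent from S: G = (44.12, 6.200).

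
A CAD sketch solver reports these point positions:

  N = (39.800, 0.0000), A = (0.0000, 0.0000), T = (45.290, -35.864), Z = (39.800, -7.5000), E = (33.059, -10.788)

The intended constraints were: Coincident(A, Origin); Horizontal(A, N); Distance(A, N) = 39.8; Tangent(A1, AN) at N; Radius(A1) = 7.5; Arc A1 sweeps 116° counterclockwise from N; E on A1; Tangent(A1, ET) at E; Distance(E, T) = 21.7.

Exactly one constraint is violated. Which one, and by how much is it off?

Distance(E, T) = 21.7 — off by 6.20.

A = (0.00, 0.00) ✓; A.y = 0.00, N.y = 0.00 ✓; |AN| = 39.80 ✓; ∠(ZN, NA) = 90.00° ✓; |ZN| = 7.500 ✓; bearing(Z→E) − bearing(Z→N) = 116.0° ✓; |ZE| = 7.500 ✓; ∠(ZE, ET) = 90.00° ✓; |ET| = 27.90 ✗.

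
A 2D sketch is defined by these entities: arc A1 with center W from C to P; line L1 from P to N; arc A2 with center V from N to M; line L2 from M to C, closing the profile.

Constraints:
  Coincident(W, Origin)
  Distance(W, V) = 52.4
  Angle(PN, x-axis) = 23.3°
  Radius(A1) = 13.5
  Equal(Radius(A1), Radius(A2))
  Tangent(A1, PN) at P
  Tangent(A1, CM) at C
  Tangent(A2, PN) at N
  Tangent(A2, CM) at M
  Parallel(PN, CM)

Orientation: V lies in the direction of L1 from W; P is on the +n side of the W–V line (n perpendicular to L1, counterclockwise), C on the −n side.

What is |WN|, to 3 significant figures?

54.1

The slot axis is L1's direction at 23.3°, so u = (cos 23.3°, sin 23.3°) = (0.918, 0.396) and n = (−sin 23.3°, cos 23.3°) = (-0.396, 0.918). W is at the origin and V lies 52.4 along u from W, so V = 52.4·u = (48.1, 20.7). Tangency of A1 to both parallel lines with radius 13.5 puts P and C at W ± 13.5·n: P = (-5.34, 12.4), C = (5.34, -12.4). Equal radii place N and M the same way about V: N = V + 13.5·n = (42.8, 33.1), M = V − 13.5·n = (53.5, 8.33). Then |WN| = |N − W| = 54.1.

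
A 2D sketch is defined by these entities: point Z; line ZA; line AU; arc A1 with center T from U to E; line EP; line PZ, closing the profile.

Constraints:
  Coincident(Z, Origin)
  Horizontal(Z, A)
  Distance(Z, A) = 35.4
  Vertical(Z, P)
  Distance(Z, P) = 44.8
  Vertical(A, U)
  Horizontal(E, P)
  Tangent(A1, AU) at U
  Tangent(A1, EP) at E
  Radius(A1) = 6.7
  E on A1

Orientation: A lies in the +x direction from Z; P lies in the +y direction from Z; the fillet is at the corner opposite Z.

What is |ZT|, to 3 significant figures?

47.7

Z is at the origin; ZA is horizontal with |ZA| = 35.4 and A on the +x side, so A = (35.4, 0.00). ZP is vertical with |ZP| = 44.8 and P on the +y side, so P = (0.00, 44.8). The virtual corner opposite Z is at (35.4, 44.8). A1 meets AU tangentially, so TU is at right angles to AU and the tangent condition forces TE to be normal to EP, with radius 6.7, so the center T sits 6.7 in from both sides at T = (28.7, 38.1). Then |ZT| = |T − Z| = 47.7.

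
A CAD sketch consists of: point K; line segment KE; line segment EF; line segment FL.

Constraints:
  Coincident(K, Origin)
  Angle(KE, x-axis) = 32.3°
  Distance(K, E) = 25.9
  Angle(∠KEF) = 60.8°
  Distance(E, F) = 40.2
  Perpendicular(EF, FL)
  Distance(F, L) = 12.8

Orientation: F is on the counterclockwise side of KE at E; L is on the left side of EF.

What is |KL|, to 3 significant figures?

29.3

∠KEF = 60.8°, so EF runs at 32.3° + (180° − 60.8°) = 152° from the x-axis; with |EF| = 40.2, F = E + 40.2·(cos 152°, sin 152°) = (-13.4, 33.0). The perpendicularity gives FL at right angles to EF; with |FL| = 12.8 on the left of EF, L = F + 12.8·(-0.477, -0.879) = (-19.5, 21.8). Then |KL| = |L − K| = 29.3.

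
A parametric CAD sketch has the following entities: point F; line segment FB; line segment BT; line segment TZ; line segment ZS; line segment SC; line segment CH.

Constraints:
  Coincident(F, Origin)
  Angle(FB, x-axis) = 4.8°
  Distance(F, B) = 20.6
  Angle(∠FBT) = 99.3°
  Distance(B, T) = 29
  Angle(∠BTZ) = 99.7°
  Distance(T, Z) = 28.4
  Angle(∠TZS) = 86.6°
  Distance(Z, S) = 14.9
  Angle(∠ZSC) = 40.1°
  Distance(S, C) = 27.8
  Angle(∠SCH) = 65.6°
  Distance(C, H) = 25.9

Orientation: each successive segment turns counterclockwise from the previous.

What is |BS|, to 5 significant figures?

35.184

∠BTZ = 99.7° gives TZ at 165.80° from the x-axis; with |TZ| = 28.4, Z = (-4.7292, 37.601). ∠TZS = 86.6° gives ZS at -100.80° from the x-axis; with |ZS| = 14.9, S = (-7.5212, 22.965). Then |BS| = |S − B| = 35.184.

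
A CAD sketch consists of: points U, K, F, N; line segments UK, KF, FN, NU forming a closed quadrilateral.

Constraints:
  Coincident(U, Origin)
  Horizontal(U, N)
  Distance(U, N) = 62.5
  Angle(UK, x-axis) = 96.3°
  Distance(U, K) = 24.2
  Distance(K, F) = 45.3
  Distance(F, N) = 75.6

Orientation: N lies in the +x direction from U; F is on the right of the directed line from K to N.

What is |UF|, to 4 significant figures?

23.01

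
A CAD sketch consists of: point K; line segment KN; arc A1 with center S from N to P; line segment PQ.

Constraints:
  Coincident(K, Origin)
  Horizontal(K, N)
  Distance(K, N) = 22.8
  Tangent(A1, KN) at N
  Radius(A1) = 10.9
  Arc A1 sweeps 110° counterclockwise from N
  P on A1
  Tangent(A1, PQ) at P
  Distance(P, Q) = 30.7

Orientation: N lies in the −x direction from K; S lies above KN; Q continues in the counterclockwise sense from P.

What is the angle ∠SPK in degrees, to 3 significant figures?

111°

K is at the origin; K and N share the same y with |KN| = 22.8 and N on the −x side, so N = (-22.8, 0.00). A1 meets KN tangentially, so SN is at right angles to KN, so S = N + (0, 10.9) = (-22.8, 10.9). On A1, N sits at bearing -90° from S; a 110° counterclockwise sweep puts P at bearing 20°, so P = S + 10.9·(cos 20°, sin 20°) = (-12.6, 14.6). Then cos ∠SPK = PS·PK / (|PS||PK|), giving 111°.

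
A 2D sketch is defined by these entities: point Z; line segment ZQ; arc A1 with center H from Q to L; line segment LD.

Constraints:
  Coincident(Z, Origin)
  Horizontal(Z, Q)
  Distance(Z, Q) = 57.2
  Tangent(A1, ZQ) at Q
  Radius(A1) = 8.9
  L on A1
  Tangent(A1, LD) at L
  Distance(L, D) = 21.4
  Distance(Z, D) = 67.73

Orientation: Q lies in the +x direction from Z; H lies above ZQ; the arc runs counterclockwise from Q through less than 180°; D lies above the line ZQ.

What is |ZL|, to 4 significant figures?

66.72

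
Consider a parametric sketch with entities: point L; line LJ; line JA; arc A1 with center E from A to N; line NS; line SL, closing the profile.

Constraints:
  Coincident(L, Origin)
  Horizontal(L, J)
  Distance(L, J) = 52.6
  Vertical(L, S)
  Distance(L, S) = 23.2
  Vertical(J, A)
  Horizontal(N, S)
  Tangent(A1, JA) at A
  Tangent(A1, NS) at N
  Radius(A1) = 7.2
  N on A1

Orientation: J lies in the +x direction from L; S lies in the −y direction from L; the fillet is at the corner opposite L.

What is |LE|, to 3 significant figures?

48.1

L is at the origin; L and J share the same y with |LJ| = 52.6 and J on the +x side, so J = (52.6, 0.00). LS is vertical with |LS| = 23.2 and S on the −y side, so S = (0.00, -23.2). The virtual corner opposite L is at (52.6, -23.2). Tangency of A1 to JA means the radius EA is perpendicular to JA and A1 meets NS tangentially, so EN is at right angles to NS, with radius 7.2, so the center E sits 7.2 in from both sides at E = (45.4, -16.0). Then |LE| = |E − L| = 48.1.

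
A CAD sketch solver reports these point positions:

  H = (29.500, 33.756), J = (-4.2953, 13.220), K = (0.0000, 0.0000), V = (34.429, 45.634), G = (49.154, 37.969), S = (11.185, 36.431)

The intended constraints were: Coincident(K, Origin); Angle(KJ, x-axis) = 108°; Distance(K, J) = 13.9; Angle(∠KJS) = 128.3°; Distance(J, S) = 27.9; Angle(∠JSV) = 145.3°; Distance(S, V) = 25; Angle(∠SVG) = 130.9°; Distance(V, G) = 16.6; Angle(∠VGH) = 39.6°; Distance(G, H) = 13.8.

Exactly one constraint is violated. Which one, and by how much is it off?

Distance(G, H) = 13.8 — off by 6.30.

K = (0.00, 0.00) ✓; KJ at 108.0° ✓; |KJ| = 13.90 ✓; ∠KJS = 128.3° ✓; |JS| = 27.90 ✓; ∠JSV = 145.3° ✓; |SV| = 25.00 ✓; ∠SVG = 130.9° ✓; |VG| = 16.60 ✓; ∠VGH = 39.60° ✓; |GH| = 20.10 ✗.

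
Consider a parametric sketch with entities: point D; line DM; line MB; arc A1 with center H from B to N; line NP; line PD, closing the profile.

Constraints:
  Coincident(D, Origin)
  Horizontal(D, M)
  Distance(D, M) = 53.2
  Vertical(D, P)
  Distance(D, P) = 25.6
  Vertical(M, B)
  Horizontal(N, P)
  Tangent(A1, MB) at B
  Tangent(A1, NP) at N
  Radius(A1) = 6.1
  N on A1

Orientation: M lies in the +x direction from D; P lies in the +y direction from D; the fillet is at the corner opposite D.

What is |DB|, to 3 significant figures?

56.7

D is at the origin; D and M share the same y with |DM| = 53.2 and M on the +x side, so M = (53.2, 0.00). D and P share the same x with |DP| = 25.6 and P on the +y side, so P = (0.00, 25.6). The virtual corner opposite D is at (53.2, 25.6). The tangent condition forces HB to be normal to MB and the tangent condition forces HN to be normal to NP, with radius 6.1, so the center H sits 6.1 in from both sides at H = (47.1, 19.5). That places the tangent points at B = (53.2, 19.5) on MB and N = (47.1, 25.6) on NP. Then |DB| = |B − D| = 56.7.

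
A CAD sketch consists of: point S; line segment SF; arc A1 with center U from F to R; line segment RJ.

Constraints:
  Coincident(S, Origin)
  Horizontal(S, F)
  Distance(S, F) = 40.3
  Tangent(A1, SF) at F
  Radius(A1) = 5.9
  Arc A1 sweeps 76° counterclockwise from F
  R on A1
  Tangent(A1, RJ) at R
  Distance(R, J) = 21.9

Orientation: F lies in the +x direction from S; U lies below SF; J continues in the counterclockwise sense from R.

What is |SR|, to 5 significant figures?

34.863

Tangency of A1 to SF means the radius UF is perpendicular to SF, so U = F + (0, -5.9) = (40.300, -5.9000). On A1, F sits at bearing 90° from U; a 76° counterclockwise sweep puts R at bearing 166°, so R = U + 5.9·(cos 166°, sin 166°) = (34.575, -4.4727). Then |SR| = |R − S| = 34.863.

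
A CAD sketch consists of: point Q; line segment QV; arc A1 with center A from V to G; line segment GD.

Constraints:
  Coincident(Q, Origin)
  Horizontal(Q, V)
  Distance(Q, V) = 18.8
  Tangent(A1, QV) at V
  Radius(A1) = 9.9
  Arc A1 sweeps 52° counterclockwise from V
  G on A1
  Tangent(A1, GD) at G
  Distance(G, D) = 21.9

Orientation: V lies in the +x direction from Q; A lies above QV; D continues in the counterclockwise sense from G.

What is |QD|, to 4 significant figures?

45.28

Q is at the origin; QV is horizontal with |QV| = 18.8 and V on the +x side, so V = (18.80, 0.000). The tangent condition forces AV to be normal to QV, so A = V + (0, 9.9) = (18.80, 9.900). On A1, V sits at bearing -90° from A; a 52° counterclockwise sweep puts G at bearing -38°, so G = A + 9.9·(cos -38°, sin -38°) = (26.60, 3.805). The tangent condition forces AG to be normal to GD, so GD runs along (−sin -38°, cos -38°); with |GD| = 21.9, D = (40.08, 21.06). Then |QD| = |D − Q| = 45.28.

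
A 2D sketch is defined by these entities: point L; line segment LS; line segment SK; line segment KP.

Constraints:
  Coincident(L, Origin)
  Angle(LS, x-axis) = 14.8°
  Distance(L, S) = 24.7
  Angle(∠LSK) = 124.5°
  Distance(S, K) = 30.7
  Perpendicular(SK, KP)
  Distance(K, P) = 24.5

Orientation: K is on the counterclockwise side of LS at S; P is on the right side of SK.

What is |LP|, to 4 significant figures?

63.32

L is at the origin; LS runs at 14.8° with length 24.7, so S = 24.7·(cos 14.8°, sin 14.8°) = (23.88, 6.310). ∠LSK = 124.5°, so SK runs at 14.8° + (180° − 124.5°) = 70.30° from the x-axis; with |SK| = 30.7, K = S + 30.7·(cos 70.30°, sin 70.30°) = (34.23, 35.21). SK ⟂ KP; with |KP| = 24.5 on the right of SK, P = K + 24.5·(0.9415, -0.3371) = (57.30, 26.95). Then |LP| = |P − L| = 63.32.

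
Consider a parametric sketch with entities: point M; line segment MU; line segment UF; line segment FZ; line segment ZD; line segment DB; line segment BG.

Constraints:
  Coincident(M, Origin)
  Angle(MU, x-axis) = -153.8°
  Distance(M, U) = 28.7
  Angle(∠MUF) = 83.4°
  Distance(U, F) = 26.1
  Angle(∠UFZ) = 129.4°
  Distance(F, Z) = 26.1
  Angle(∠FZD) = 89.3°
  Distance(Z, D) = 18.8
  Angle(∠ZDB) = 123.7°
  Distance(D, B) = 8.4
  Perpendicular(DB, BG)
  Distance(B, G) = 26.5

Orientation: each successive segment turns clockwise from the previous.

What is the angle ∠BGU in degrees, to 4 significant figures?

80.78°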